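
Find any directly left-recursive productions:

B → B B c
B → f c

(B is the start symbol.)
Yes, B is left-recursive

B → B B c: LEFT RECURSIVE (starts with B)
B → f c: starts with f

The grammar has direct left recursion on: B.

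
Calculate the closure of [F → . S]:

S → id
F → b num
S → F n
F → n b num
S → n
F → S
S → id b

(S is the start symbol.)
{ [F → . S], [F → . b num], [F → . n b num], [S → . F n], [S → . id b], [S → . id], [S → . n] }

To compute CLOSURE, for each item [A → α.Bβ] where B is a non-terminal, add [B → .γ] for all productions B → γ; repeat for the newly added items until nothing changes.

Start with: [F → . S]
  [F → . S] has the dot before S: add [S → . id], [S → . F n], [S → . n], [S → . id b]
  [S → . F n] has the dot before F: add [F → . b num], [F → . n b num]
No further items can be added.

CLOSURE = { [F → . S], [F → . b num], [F → . n b num], [S → . F n], [S → . id b], [S → . id], [S → . n] }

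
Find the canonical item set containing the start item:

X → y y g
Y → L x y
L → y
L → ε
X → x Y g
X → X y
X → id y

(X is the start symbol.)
First, augment the grammar with X' → X
I₀ = CLOSURE({ [X' → . X] }):
  [X' → . X] has the dot before X: add [X → . y y g], [X → . x Y g], [X → . X y], [X → . id y]
No further items can be added.

I₀ = { [X → . X y], [X → . id y], [X → . x Y g], [X → . y y g], [X' → . X] }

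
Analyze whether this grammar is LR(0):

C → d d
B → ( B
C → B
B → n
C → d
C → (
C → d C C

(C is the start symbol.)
Augment with C' → C and build the canonical LR(0) collection (I0 = CLOSURE({[C' → . C]}), then GOTO on every symbol after a dot until no new states appear). It has 11 states:
  I0: { [B → . ( B], [B → . n], [C → . (], [C → . B], [C → . d C C], [C → . d d], [C → . d], [C' → . C] }  — shift
  I1: { [B → ( . B], [B → . ( B], [B → . n], [C → ( .] }  — shift, reduce
  I2: { [C → B .] }  — reduce
  I3: { [C' → C .] }  — accept
  I4: { [B → . ( B], [B → . n], [C → . (], [C → . B], [C → . d C C], [C → . d d], [C → . d], [C → d . C C], [C → d . d], [C → d .] }  — shift, reduce
  I5: { [B → n .] }  — reduce
  I6: { [B → . ( B], [B → . n], [C → . (], [C → . B], [C → . d C C], [C → . d d], [C → . d], [C → d C . C] }  — shift
  I7: { [B → . ( B], [B → . n], [C → . (], [C → . B], [C → . d C C], [C → . d d], [C → . d], [C → d . C C], [C → d . d], [C → d .], [C → d d .] }  — shift, 2 reduces
  I8: { [C → d C C .] }  — reduce
  I9: { [B → ( . B], [B → . ( B], [B → . n] }  — shift
  I10: { [B → ( B .] }  — reduce

Conflict in state I1:
  Shift-reduce conflict between [C → ( .] and [B → . ( B]
So the grammar is NOT LR(0).

Answer: No. Shift-reduce conflict between [C → ( .] and [B → . ( B]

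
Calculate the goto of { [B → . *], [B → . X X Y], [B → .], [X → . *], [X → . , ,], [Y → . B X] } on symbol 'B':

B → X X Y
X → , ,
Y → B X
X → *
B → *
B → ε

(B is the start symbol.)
GOTO(I, 'B') = CLOSURE({ [A → αX.β] : [A → α.Xβ] ∈ I, X = 'B' })

Items with dot before 'B', with the dot advanced:
  [Y → . B X] → [Y → B . X]
Closure of the advanced items:
  [Y → B . X] has the dot before X: add [X → . , ,], [X → . *]

GOTO = { [X → . *], [X → . , ,], [Y → B . X] }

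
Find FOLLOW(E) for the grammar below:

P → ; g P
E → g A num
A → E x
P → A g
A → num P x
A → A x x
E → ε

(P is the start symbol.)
In A → E x: E is followed by x, add FIRST(x) \ {ε} = { 'x' }

Taking the union: FOLLOW(E) = { 'x' }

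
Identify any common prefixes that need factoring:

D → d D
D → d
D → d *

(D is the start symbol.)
Yes, D has productions with common prefix 'd'

Left-factoring is needed when two productions for the same non-terminal
share a common prefix on the right-hand side.

Productions for D:
  D → d D
  D → d
  D → d *

Found common prefix 'd' in productions for D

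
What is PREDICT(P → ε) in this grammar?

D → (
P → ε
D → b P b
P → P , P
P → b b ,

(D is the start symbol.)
PREDICT(P → ε) = (FIRST(RHS) \ {ε}) ∪ (FOLLOW(P) if ε ∈ FIRST(RHS), i.e. RHS ⇒* ε)
The right-hand side is ε (FIRST(ε) = { ε }), so the predict set is FOLLOW(P) = { ',', 'b' }
PREDICT(P → ε) = { ',', 'b' }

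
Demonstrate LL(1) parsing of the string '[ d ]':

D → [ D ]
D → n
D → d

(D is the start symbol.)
LL(1) parsing maintains a stack (initially the start symbol over $) and the input. At each step: if the stack top is a terminal, match it against the current input token; if it is a non-terminal N, replace it with the RHS of M[N, lookahead] (the unique production whose predict set contains the lookahead).

Stack is shown with the top on the left.

Stack    Input    Action
------------------------
D $      [ d ] $  output D → [ D ]
[ D ] $  [ d ] $  match '['
D ] $    d ] $    output D → d
d ] $    d ] $    match 'd'
] $      ] $      match ']'
$        $        accept

The string is accepted.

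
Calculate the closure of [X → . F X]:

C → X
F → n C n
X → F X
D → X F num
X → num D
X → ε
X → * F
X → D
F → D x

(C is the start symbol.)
To compute CLOSURE, for each item [A → α.Bβ] where B is a non-terminal, add [B → .γ] for all productions B → γ; repeat for the newly added items until nothing changes.

Start with: [X → . F X]
  [X → . F X] has the dot before F: add [F → . n C n], [F → . D x]
  [F → . D x] has the dot before D: add [D → . X F num]
  [D → . X F num] has the dot before X: add [X → . num D], [X → .], [X → . * F], [X → . D]
No further items can be added.

CLOSURE = { [D → . X F num], [F → . D x], [F → . n C n], [X → . * F], [X → . D], [X → . F X], [X → . num D], [X → .] }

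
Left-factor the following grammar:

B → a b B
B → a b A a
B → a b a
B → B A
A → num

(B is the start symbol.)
Left-factoring transforms A → αβ₁ | αβ₂ into A → αA' and A' → β₁ | β₂
(α is the longest common prefix among the alternatives). Repeat until
no nonterminal has two alternatives with a common prefix.

Round 1: B has alternatives sharing prefix 'a b'. Introduce B': B → a b B'
  Add: B' → B
  Add: B' → A a
  Add: B' → a

No remaining common prefixes — done.

Resulting grammar:
B → a b B'
B' → B
B' → A a
B' → a
B → B A
A → num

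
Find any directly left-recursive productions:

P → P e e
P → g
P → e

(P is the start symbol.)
P → P e e: LEFT RECURSIVE (starts with P)
P → g: starts with g
P → e: starts with e

The grammar has direct left recursion on: P.

Answer: Yes, P is left-recursive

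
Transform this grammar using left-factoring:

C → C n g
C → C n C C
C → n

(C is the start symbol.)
C → C n C'
C' → g
C' → C C
C → n

Left-factoring transforms A → αβ₁ | αβ₂ into A → αA' and A' → β₁ | β₂
(α is the longest common prefix among the alternatives). Repeat until
no nonterminal has two alternatives with a common prefix.

Round 1: C has alternatives sharing prefix 'C n'. Introduce C': C → C n C'
  Add: C' → g
  Add: C' → C C

No remaining common prefixes — done.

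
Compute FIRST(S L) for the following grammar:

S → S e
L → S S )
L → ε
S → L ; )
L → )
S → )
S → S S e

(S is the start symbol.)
FIRST sets of the non-terminals involved (from the grammar, by fixed-point iteration):
  FIRST(S) = { ')', ';' }

To compute FIRST(S L), process the symbols left to right:
Symbol S is a non-terminal. Add FIRST(S) \ {ε} = { ')', ';' }
S is not nullable (ε ∉ FIRST(S)), so stop here.
FIRST(S L) = { ')', ';' }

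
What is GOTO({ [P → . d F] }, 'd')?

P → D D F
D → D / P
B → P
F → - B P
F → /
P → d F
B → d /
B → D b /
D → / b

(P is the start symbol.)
{ [F → . - B P], [F → . /], [P → d . F] }

GOTO(I, 'd') = CLOSURE({ [A → αX.β] : [A → α.Xβ] ∈ I, X = 'd' })

Items with dot before 'd', with the dot advanced:
  [P → . d F] → [P → d . F]
Closure of the advanced items:
  [P → d . F] has the dot before F: add [F → . - B P], [F → . /]

GOTO = { [F → . - B P], [F → . /], [P → d . F] }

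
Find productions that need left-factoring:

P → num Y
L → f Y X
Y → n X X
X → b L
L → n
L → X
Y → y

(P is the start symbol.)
Left-factoring is needed when two productions for the same non-terminal
share a common prefix on the right-hand side.

Productions for L:
  L → f Y X
  L → n
  L → X
Productions for Y:
  Y → n X X
  Y → y

No common prefixes found.

Answer: No, left-factoring is not needed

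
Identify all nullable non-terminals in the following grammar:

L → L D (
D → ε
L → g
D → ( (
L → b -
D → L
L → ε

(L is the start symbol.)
{ 'D', 'L' }

A non-terminal is nullable if it can derive ε (the empty string): either it has an ε-production, or it has a production whose right-hand side consists entirely of nullable non-terminals.

ε-productions: D → ε, L → ε
So D, L are immediately nullable.
Every non-terminal is now nullable.
Nullable = { 'D', 'L' }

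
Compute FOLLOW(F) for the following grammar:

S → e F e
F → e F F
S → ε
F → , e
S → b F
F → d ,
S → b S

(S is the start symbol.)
{ $, ',', 'd', 'e' }

In S → e F e: F is followed by e, add FIRST(e) \ {ε} = { 'e' }
In F → e F F: F is followed by F, add FIRST(F) \ {ε} = { ',', 'd', 'e' }
In F → e F F: F is at the end; this adds FOLLOW(F) to itself — nothing new
In S → b F: F is at the end, add FOLLOW(S)

The FOLLOW sets referred to above (computed the same way, to a fixed point):
  FOLLOW(S) = { $ }

Taking the union: FOLLOW(F) = { $, ',', 'd', 'e' }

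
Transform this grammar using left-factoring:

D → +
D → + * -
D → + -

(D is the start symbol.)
Left-factoring transforms A → αβ₁ | αβ₂ into A → αA' and A' → β₁ | β₂
(α is the longest common prefix among the alternatives). Repeat until
no nonterminal has two alternatives with a common prefix.

Round 1: D has alternatives sharing prefix '+'. Introduce D': D → + D'
  Add: D' → ε
  Add: D' → * -
  Add: D' → -

No remaining common prefixes — done.

Resulting grammar:
D → + D'
D' → ε
D' → * -
D' → -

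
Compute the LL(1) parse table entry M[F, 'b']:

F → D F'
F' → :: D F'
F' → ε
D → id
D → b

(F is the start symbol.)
F → D F'

To find M[F, 'b'], we find productions for F where 'b' is in the predict set (PREDICT(N → α) = (FIRST(α) \ {ε}) ∪ (FOLLOW(N) if α ⇒* ε)).

Relevant sets:
  FIRST(D) = { 'b', 'id' }

F → D F': PREDICT = { 'b', 'id' }
  'b' is in predict set, so this production goes in M[F, 'b']

M[F, 'b'] = F → D F'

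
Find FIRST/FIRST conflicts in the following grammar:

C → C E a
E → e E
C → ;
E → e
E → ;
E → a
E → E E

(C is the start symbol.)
Yes. C → C E a / C → ';' on { ';' }; E → e E / E → e on { 'e' }; E → e E / E → E E on { 'e' }; E → e / E → E E on { 'e' }; E → ';' / E → E E on { ';' }; E → a / E → E E on { 'a' }

A FIRST/FIRST conflict occurs when two productions N → α and N → β for the same non-terminal have FIRST(α) ∩ FIRST(β) ≠ ∅ (with ε ∈ FIRST of a nullable right-hand side, so two nullable alternatives also conflict).

FIRST sets of the non-terminals at (or reachable through a nullable prefix from) the front of some alternative:
  FIRST(C) = { ';' }
  FIRST(E) = { ';', 'a', 'e' }

Productions for C:
  C → C E a: FIRST = { ';' }
  C → ;: FIRST = { ';' }
Productions for E:
  E → e E: FIRST = { 'e' }
  E → e: FIRST = { 'e' }
  E → ;: FIRST = { ';' }
  E → a: FIRST = { 'a' }
  E → E E: FIRST = { ';', 'a', 'e' }

Conflict for C: C → C E a and C → ;
  Overlap: { ';' }
Conflict for E: E → e E and E → e
  Overlap: { 'e' }
Conflict for E: E → e E and E → E E
  Overlap: { 'e' }
Conflict for E: E → e and E → E E
  Overlap: { 'e' }
Conflict for E: E → ; and E → E E
  Overlap: { ';' }
Conflict for E: E → a and E → E E
  Overlap: { 'a' }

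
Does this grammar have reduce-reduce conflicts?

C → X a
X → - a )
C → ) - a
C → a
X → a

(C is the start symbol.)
Yes — I5: [C → a .] vs [X → a .]

A reduce-reduce conflict occurs when an LR(0) state has two complete items [A → α .] and [B → β .] — both call for a reduction, and with no lookahead the parser cannot choose between them.

Augment with C' → C and build the canonical LR(0) collection (I0 = CLOSURE({[C' → . C]}), then GOTO on every symbol after a dot until no new states appear). It has 11 states:
  I0: { [C → . ) - a], [C → . X a], [C → . a], [C' → . C], [X → . - a )], [X → . a] }  — shift
  I1: { [C → ) . - a] }  — shift
  I2: { [X → - . a )] }  — shift
  I3: { [C' → C .] }  — accept
  I4: { [C → X . a] }  — shift
  I5: { [C → a .], [X → a .] }  — 2 reduces
  I6: { [C → X a .] }  — reduce
  I7: { [X → - a . )] }  — shift
  I8: { [X → - a ) .] }  — reduce
  I9: { [C → ) - . a] }  — shift
  I10: { [C → ) - a .] }  — reduce

I5 contains complete items [C → a .], [X → a .] — reduce-reduce conflict.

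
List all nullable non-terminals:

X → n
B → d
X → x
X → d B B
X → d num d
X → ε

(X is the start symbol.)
ε-productions: X → ε
So X is immediately nullable.
No further non-terminal can be added: every production for the remaining non-terminals contains a terminal or a non-nullable non-terminal.
Nullable = { 'X' }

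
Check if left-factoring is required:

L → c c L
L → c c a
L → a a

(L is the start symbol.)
Yes, L has productions with common prefix 'c c'

Left-factoring is needed when two productions for the same non-terminal
share a common prefix on the right-hand side.

Productions for L:
  L → c c L
  L → c c a
  L → a a

Found common prefix 'c c' in productions for L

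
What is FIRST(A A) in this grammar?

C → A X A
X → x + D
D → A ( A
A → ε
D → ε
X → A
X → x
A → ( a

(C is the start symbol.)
{ '(', ε }

FIRST sets of the non-terminals involved (from the grammar, by fixed-point iteration):
  FIRST(A) = { '(', ε }

To compute FIRST(A A), process the symbols left to right:
Symbol A is a non-terminal. Add FIRST(A) \ {ε} = { '(' }
A is nullable (ε ∈ FIRST(A)), continue to the next symbol.
Symbol A is a non-terminal. Add FIRST(A) \ {ε} = { '(' }
A is nullable (ε ∈ FIRST(A)), continue to the next symbol.
All symbols are nullable, so ε is in the result.
FIRST(A A) = { '(', ε }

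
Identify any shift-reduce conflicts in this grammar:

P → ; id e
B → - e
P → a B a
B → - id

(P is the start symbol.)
A shift-reduce conflict occurs when an LR(0) state has both:
  - a complete (reduce) item [A → α .] (dot at the end), and
  - a shift item [B → β . c γ] (dot before a terminal).

Augment with P' → P and build the canonical LR(0) collection (I0 = CLOSURE({[P' → . P]}), then GOTO on every symbol after a dot until no new states appear). It has 11 states:
  I0: { [P → . ; id e], [P → . a B a], [P' → . P] }  — shift
  I1: { [P → ; . id e] }  — shift
  I2: { [P' → P .] }  — accept
  I3: { [B → . - e], [B → . - id], [P → a . B a] }  — shift
  I4: { [B → - . e], [B → - . id] }  — shift
  I5: { [P → a B . a] }  — shift
  I6: { [P → a B a .] }  — reduce
  I7: { [B → - e .] }  — reduce
  I8: { [B → - id .] }  — reduce
  I9: { [P → ; id . e] }  — shift
  I10: { [P → ; id e .] }  — reduce

No state contains both a complete item and a shift item.

Answer: No shift-reduce conflicts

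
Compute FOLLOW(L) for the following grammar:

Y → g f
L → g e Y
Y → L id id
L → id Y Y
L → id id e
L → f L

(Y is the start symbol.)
{ 'id' }

To compute FOLLOW(L), find every occurrence of L on a right-hand side N → α L β: add FIRST(β) \ {ε}, and if β is empty or nullable also add FOLLOW(N). Iterate to a fixed point.

In Y → L id id: L is followed by id id, add FIRST(id id) \ {ε} = { 'id' }
In L → f L: L is at the end; this adds FOLLOW(L) to itself — nothing new

Taking the union: FOLLOW(L) = { 'id' }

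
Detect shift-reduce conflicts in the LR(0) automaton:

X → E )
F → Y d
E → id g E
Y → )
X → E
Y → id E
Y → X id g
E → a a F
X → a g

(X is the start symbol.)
Yes — I1: [X → E .] vs [X → E . )]

Augment with X' → X and build the canonical LR(0) collection (I0 = CLOSURE({[X' → . X]}), then GOTO on every symbol after a dot until no new states appear). It has 20 states:
  I0: { [E → . a a F], [E → . id g E], [X → . E )], [X → . E], [X → . a g], [X' → . X] }  — shift
  I1: { [X → E . )], [X → E .] }  — shift, reduce
  I2: { [X' → X .] }  — accept
  I3: { [E → a . a F], [X → a . g] }  — shift
  I4: { [E → id . g E] }  — shift
  I5: { [E → . a a F], [E → . id g E], [E → id g . E] }  — shift
  I6: { [E → id g E .] }  — reduce
  I7: { [E → a . a F] }  — shift
  I8: { [E → . a a F], [E → . id g E], [E → a a . F], [F → . Y d], [X → . E )], [X → . E], [X → . a g], [Y → . )], [Y → . X id g], [Y → . id E] }  — shift
  I9: { [Y → ) .] }  — reduce
  I10: { [E → a a F .] }  — reduce
  I11: { [Y → X . id g] }  — shift
  I12: { [F → Y . d] }  — shift
  I13: { [E → . a a F], [E → . id g E], [E → id . g E], [Y → id . E] }  — shift
  I14: { [Y → id E .] }  — reduce
  I15: { [F → Y d .] }  — reduce
  I16: { [Y → X id . g] }  — shift
  I17: { [Y → X id g .] }  — reduce
  I18: { [X → a g .] }  — reduce
  I19: { [X → E ) .] }  — reduce

I1 contains reduce item [X → E .] and shift item [X → E . )] — shift-reduce conflict.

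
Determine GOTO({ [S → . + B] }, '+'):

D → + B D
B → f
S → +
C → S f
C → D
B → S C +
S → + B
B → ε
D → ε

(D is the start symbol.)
GOTO(I, '+') = CLOSURE({ [A → αX.β] : [A → α.Xβ] ∈ I, X = '+' })

Items with dot before '+', with the dot advanced:
  [S → . + B] → [S → + . B]
Closure of the advanced items:
  [S → + . B] has the dot before B: add [B → . f], [B → . S C +], [B → .]
  [B → . S C +] has the dot before S: add [S → . +], [S → . + B]

GOTO = { [B → . S C +], [B → . f], [B → .], [S → + . B], [S → . + B], [S → . +] }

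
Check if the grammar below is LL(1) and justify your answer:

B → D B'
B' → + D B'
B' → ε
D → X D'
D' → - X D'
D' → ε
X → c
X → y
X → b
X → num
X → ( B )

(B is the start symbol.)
Yes, the grammar is LL(1).

A grammar is LL(1) if for each non-terminal N with multiple productions, the predict sets of those productions are pairwise disjoint, where PREDICT(N → α) = (FIRST(α) \ {ε}) ∪ (FOLLOW(N) if α ⇒* ε).

Relevant sets:
  FOLLOW(B') = { $, ')' }
  FOLLOW(D') = { $, ')', '+' }

For B':
  PREDICT(B' → '+' D B') = { '+' }
  PREDICT(B' → ε) = { $, ')' }
For D':
  PREDICT(D' → '-' X D') = { '-' }
  PREDICT(D' → ε) = { $, ')', '+' }
For X:
  PREDICT(X → c) = { 'c' }
  PREDICT(X → y) = { 'y' }
  PREDICT(X → b) = { 'b' }
  PREDICT(X → num) = { 'num' }
  PREDICT(X → '(' B ')') = { '(' }
B, D have a single production, so nothing to check there.

All predict sets are disjoint. The grammar IS LL(1).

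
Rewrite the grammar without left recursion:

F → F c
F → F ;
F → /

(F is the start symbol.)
F → / F'
F' → c F'
F' → ; F'
F' → ε

F is directly left-recursive. The standard transformation for
  A → A α₁ | ... | A α_m | β₁ | ... | β_n
is
  A  → β₁ A' | ... | β_n A'
  A' → α₁ A' | ... | α_m A' | ε

F → / becomes F → / F'
F → F c becomes F' → c F'
F → F ; becomes F' → ; F'
Add F' → ε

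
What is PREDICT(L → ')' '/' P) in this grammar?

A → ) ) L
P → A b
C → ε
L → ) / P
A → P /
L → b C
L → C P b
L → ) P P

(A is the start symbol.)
{ ')' }

PREDICT(L → ')' '/' P) = (FIRST(RHS) \ {ε}) ∪ (FOLLOW(L) if ε ∈ FIRST(RHS), i.e. RHS ⇒* ε)
FIRST(')' '/' P) = { ')' }
ε ∉ FIRST(')' '/' P), so FOLLOW(L) is not added.
PREDICT(L → ')' '/' P) = { ')' }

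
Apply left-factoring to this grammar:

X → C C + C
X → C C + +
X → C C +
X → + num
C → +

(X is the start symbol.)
Left-factoring transforms A → αβ₁ | αβ₂ into A → αA' and A' → β₁ | β₂
(α is the longest common prefix among the alternatives). Repeat until
no nonterminal has two alternatives with a common prefix.

Round 1: X has alternatives sharing prefix 'C C +'. Introduce X': X → C C + X'
  Add: X' → C
  Add: X' → +
  Add: X' → ε

No remaining common prefixes — done.

Resulting grammar:
X → C C + X'
X' → C
X' → +
X' → ε
X → + num
C → +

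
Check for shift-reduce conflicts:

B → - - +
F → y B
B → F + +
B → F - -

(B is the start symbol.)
Augment with B' → B and build the canonical LR(0) collection (I0 = CLOSURE({[B' → . B]}), then GOTO on every symbol after a dot until no new states appear). It has 12 states:
  I0: { [B → . - - +], [B → . F + +], [B → . F - -], [B' → . B], [F → . y B] }  — shift
  I1: { [B → - . - +] }  — shift
  I2: { [B' → B .] }  — accept
  I3: { [B → F . + +], [B → F . - -] }  — shift
  I4: { [B → . - - +], [B → . F + +], [B → . F - -], [F → . y B], [F → y . B] }  — shift
  I5: { [F → y B .] }  — reduce
  I6: { [B → F + . +] }  — shift
  I7: { [B → F - . -] }  — shift
  I8: { [B → F - - .] }  — reduce
  I9: { [B → F + + .] }  — reduce
  I10: { [B → - - . +] }  — shift
  I11: { [B → - - + .] }  — reduce

No state contains both a complete item and a shift item.

Answer: No shift-reduce conflicts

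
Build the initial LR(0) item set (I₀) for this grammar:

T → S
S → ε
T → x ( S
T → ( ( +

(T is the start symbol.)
First, augment the grammar with T' → T
I₀ = CLOSURE({ [T' → . T] }):
  [T' → . T] has the dot before T: add [T → . S], [T → . x ( S], [T → . ( ( +]
  [T → . S] has the dot before S: add [S → .]
No further items can be added.

I₀ = { [S → .], [T → . ( ( +], [T → . S], [T → . x ( S], [T' → . T] }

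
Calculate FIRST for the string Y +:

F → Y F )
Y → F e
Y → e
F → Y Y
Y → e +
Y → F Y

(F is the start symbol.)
{ 'e' }

FIRST sets of the non-terminals involved (from the grammar, by fixed-point iteration):
  FIRST(Y) = { 'e' }

To compute FIRST(Y +), process the symbols left to right:
Symbol Y is a non-terminal. Add FIRST(Y) \ {ε} = { 'e' }
Y is not nullable (ε ∉ FIRST(Y)), so stop here.
FIRST(Y +) = { 'e' }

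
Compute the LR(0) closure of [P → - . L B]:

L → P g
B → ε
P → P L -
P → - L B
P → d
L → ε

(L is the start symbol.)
To compute CLOSURE, for each item [A → α.Bβ] where B is a non-terminal, add [B → .γ] for all productions B → γ; repeat for the newly added items until nothing changes.

Start with: [P → - . L B]
  [P → - . L B] has the dot before L: add [L → . P g], [L → .]
  [L → . P g] has the dot before P: add [P → . P L -], [P → . - L B], [P → . d]
No further items can be added.

CLOSURE = { [L → . P g], [L → .], [P → - . L B], [P → . - L B], [P → . P L -], [P → . d] }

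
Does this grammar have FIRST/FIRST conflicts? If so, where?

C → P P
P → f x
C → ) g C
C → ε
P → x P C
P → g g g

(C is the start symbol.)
No FIRST/FIRST conflicts.

A FIRST/FIRST conflict occurs when two productions N → α and N → β for the same non-terminal have FIRST(α) ∩ FIRST(β) ≠ ∅ (with ε ∈ FIRST of a nullable right-hand side, so two nullable alternatives also conflict).

FIRST sets of the non-terminals at (or reachable through a nullable prefix from) the front of some alternative:
  FIRST(P) = { 'f', 'g', 'x' }

Productions for C:
  C → P P: FIRST = { 'f', 'g', 'x' }
  C → ) g C: FIRST = { ')' }
  C → ε: FIRST = { ε }
Productions for P:
  P → f x: FIRST = { 'f' }
  P → x P C: FIRST = { 'x' }
  P → g g g: FIRST = { 'g' }

All alternatives of each non-terminal have pairwise disjoint FIRST sets.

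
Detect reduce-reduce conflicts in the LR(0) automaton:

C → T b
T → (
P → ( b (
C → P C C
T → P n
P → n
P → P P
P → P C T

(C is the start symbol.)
A reduce-reduce conflict occurs when an LR(0) state has two complete items [A → α .] and [B → β .] — both call for a reduction, and with no lookahead the parser cannot choose between them.

Augment with C' → C and build the canonical LR(0) collection (I0 = CLOSURE({[C' → . C]}), then GOTO on every symbol after a dot until no new states appear). It has 14 states:
  I0: { [C → . P C C], [C → . T b], [C' → . C], [P → . ( b (], [P → . P C T], [P → . P P], [P → . n], [T → . (], [T → . P n] }  — shift
  I1: { [P → ( . b (], [T → ( .] }  — shift, reduce
  I2: { [C' → C .] }  — accept
  I3: { [C → . P C C], [C → . T b], [C → P . C C], [P → . ( b (], [P → . P C T], [P → . P P], [P → . n], [P → P . C T], [P → P . P], [T → . (], [T → . P n], [T → P . n] }  — shift
  I4: { [C → T . b] }  — shift
  I5: { [P → n .] }  — reduce
  I6: { [C → T b .] }  — reduce
  I7: { [C → . P C C], [C → . T b], [C → P C . C], [P → . ( b (], [P → . P C T], [P → . P P], [P → . n], [P → P C . T], [T → . (], [T → . P n] }  — shift
  I8: { [C → . P C C], [C → . T b], [C → P . C C], [P → . ( b (], [P → . P C T], [P → . P P], [P → . n], [P → P . C T], [P → P . P], [P → P P .], [T → . (], [T → . P n], [T → P . n] }  — shift, reduce
  I9: { [P → n .], [T → P n .] }  — 2 reduces
  I10: { [C → P C C .] }  — reduce
  I11: { [C → T . b], [P → P C T .] }  — shift, reduce
  I12: { [P → ( b . (] }  — shift
  I13: { [P → ( b ( .] }  — reduce

I9 contains complete items [P → n .], [T → P n .] — reduce-reduce conflict.

Answer: Yes — I9: [P → n .] vs [T → P n .]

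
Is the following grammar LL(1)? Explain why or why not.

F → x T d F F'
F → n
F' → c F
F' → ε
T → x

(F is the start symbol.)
A grammar is LL(1) if for each non-terminal N with multiple productions, the predict sets of those productions are pairwise disjoint, where PREDICT(N → α) = (FIRST(α) \ {ε}) ∪ (FOLLOW(N) if α ⇒* ε).

Relevant sets:
  FOLLOW(F') = { $, 'c' }

For F:
  PREDICT(F → x T d F F') = { 'x' }
  PREDICT(F → n) = { 'n' }
For F':
  PREDICT(F' → c F) = { 'c' }
  PREDICT(F' → ε) = { $, 'c' }
T has a single production, so nothing to check there.

Conflict found: Predict set conflict for F': { 'c' }
The grammar is NOT LL(1).

Answer: No. Predict set conflict for F': { 'c' }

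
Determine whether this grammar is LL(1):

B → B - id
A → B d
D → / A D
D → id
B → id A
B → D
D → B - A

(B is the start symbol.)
No. Predict set conflict for B: { 'id' }

A grammar is LL(1) if for each non-terminal N with multiple productions, the predict sets of those productions are pairwise disjoint, where PREDICT(N → α) = (FIRST(α) \ {ε}) ∪ (FOLLOW(N) if α ⇒* ε).

Relevant sets:
  FIRST(B) = { '/', 'id' }
  FIRST(D) = { '/', 'id' }

For B:
  PREDICT(B → B '-' id) = { '/', 'id' }
  PREDICT(B → id A) = { 'id' }
  PREDICT(B → D) = { '/', 'id' }
For D:
  PREDICT(D → '/' A D) = { '/' }
  PREDICT(D → id) = { 'id' }
  PREDICT(D → B '-' A) = { '/', 'id' }
A has a single production, so nothing to check there.

Conflict found: Predict set conflict for B: { 'id' }
The grammar is NOT LL(1).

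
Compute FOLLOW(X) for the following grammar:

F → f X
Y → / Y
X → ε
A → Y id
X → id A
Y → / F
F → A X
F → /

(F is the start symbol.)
{ $, 'id' }

In F → f X: X is at the end, add FOLLOW(F)
In F → A X: X is at the end, add FOLLOW(F)

The FOLLOW sets referred to above (computed the same way, to a fixed point):
  FOLLOW(F) = { $, 'id' }

Taking the union: FOLLOW(X) = { $, 'id' }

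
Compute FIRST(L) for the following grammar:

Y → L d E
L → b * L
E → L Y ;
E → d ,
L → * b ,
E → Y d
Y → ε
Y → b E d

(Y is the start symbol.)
From L → b * L:
  - b is a terminal: add 'b' and stop
From L → * b ,:
  - '*' is a terminal: add '*' and stop

Collecting: FIRST(L) = { '*', 'b' }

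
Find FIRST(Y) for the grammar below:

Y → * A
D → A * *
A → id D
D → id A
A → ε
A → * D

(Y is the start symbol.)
{ '*' }

From Y → * A:
  - '*' is a terminal: add '*' and stop

Collecting: FIRST(Y) = { '*' }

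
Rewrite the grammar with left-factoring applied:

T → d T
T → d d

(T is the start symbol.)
Left-factoring transforms A → αβ₁ | αβ₂ into A → αA' and A' → β₁ | β₂
(α is the longest common prefix among the alternatives). Repeat until
no nonterminal has two alternatives with a common prefix.

Round 1: T has alternatives sharing prefix 'd'. Introduce T': T → d T'
  Add: T' → T
  Add: T' → d

No remaining common prefixes — done.

Resulting grammar:
T → d T'
T' → T
T' → d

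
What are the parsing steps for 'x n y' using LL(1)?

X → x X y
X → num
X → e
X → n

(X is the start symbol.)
LL(1) parsing maintains a stack (initially the start symbol over $) and the input. At each step: if the stack top is a terminal, match it against the current input token; if it is a non-terminal N, replace it with the RHS of M[N, lookahead] (the unique production whose predict set contains the lookahead).

Stack is shown with the top on the left.

Stack    Input    Action
------------------------
X $      x n y $  output X → x X y
x X y $  x n y $  match 'x'
X y $    n y $    output X → n
n y $    n y $    match 'n'
y $      y $      match 'y'
$        $        accept

The string is accepted.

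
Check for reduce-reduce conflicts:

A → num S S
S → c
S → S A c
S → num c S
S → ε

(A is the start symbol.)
Yes — I12: [S → .] vs [S → c .]

A reduce-reduce conflict occurs when an LR(0) state has two complete items [A → α .] and [B → β .] — both call for a reduction, and with no lookahead the parser cannot choose between them.

Augment with A' → A and build the canonical LR(0) collection (I0 = CLOSURE({[A' → . A]}), then GOTO on every symbol after a dot until no new states appear). It has 13 states:
  I0: { [A → . num S S], [A' → . A] }  — shift
  I1: { [A' → A .] }  — accept
  I2: { [A → num . S S], [S → . S A c], [S → . c], [S → . num c S], [S → .] }  — shift, reduce
  I3: { [A → . num S S], [A → num S . S], [S → . S A c], [S → . c], [S → . num c S], [S → .], [S → S . A c] }  — shift, reduce
  I4: { [S → c .] }  — reduce
  I5: { [S → num . c S] }  — shift
  I6: { [S → . S A c], [S → . c], [S → . num c S], [S → .], [S → num c . S] }  — shift, reduce
  I7: { [A → . num S S], [S → S . A c], [S → num c S .] }  — shift, reduce
  I8: { [S → S A . c] }  — shift
  I9: { [S → S A c .] }  — reduce
  I10: { [A → . num S S], [A → num S S .], [S → S . A c] }  — shift, reduce
  I11: { [A → num . S S], [S → . S A c], [S → . c], [S → . num c S], [S → .], [S → num . c S] }  — shift, reduce
  I12: { [S → . S A c], [S → . c], [S → . num c S], [S → .], [S → c .], [S → num c . S] }  — shift, 2 reduces

I12 contains complete items [S → .], [S → c .] — reduce-reduce conflict.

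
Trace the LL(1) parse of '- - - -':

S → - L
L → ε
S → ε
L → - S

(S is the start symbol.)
LL(1) parsing maintains a stack (initially the start symbol over $) and the input. At each step: if the stack top is a terminal, match it against the current input token; if it is a non-terminal N, replace it with the RHS of M[N, lookahead] (the unique production whose predict set contains the lookahead).

Stack is shown with the top on the left.

Stack  Input      Action
------------------------
S $    - - - - $  output S → - L
- L $  - - - - $  match '-'
L $    - - - $    output L → - S
- S $  - - - $    match '-'
S $    - - $      output S → - L
- L $  - - $      match '-'
L $    - $        output L → - S
- S $  - $        match '-'
S $    $          output S → ε
$      $          accept

The string is accepted.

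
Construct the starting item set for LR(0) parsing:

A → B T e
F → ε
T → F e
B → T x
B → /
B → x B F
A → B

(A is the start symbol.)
{ [A → . B T e], [A → . B], [A' → . A], [B → . /], [B → . T x], [B → . x B F], [F → .], [T → . F e] }

First, augment the grammar with A' → A
I₀ = CLOSURE({ [A' → . A] }):
  [A' → . A] has the dot before A: add [A → . B T e], [A → . B]
  [A → . B T e] has the dot before B: add [B → . T x], [B → . /], [B → . x B F]
  [B → . T x] has the dot before T: add [T → . F e]
  [T → . F e] has the dot before F: add [F → .]
No further items can be added.

I₀ = { [A → . B T e], [A → . B], [A' → . A], [B → . /], [B → . T x], [B → . x B F], [F → .], [T → . F e] }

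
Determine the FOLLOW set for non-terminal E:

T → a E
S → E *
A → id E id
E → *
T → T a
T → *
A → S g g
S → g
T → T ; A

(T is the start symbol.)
{ $, '*', ';', 'a', 'id' }

In T → a E: E is at the end, add FOLLOW(T)
In S → E *: E is followed by '*', add FIRST('*') \ {ε} = { '*' }
In A → id E id: E is followed by id, add FIRST(id) \ {ε} = { 'id' }

The FOLLOW sets referred to above (computed the same way, to a fixed point):
  FOLLOW(T) = { $, ';', 'a' }

Taking the union: FOLLOW(E) = { $, '*', ';', 'a', 'id' }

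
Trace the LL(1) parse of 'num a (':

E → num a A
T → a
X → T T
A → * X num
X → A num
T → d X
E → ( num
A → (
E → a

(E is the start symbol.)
Stack is shown with the top on the left.

Stack      Input      Action
----------------------------
E $        num a ( $  output E → num a A
num a A $  num a ( $  match 'num'
a A $      a ( $      match 'a'
A $        ( $        output A → (
( $        ( $        match '('
$          $          accept

The string is accepted.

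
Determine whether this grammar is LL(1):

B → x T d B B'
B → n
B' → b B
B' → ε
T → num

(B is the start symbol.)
A grammar is LL(1) if for each non-terminal N with multiple productions, the predict sets of those productions are pairwise disjoint, where PREDICT(N → α) = (FIRST(α) \ {ε}) ∪ (FOLLOW(N) if α ⇒* ε).

Relevant sets:
  FOLLOW(B') = { $, 'b' }

For B:
  PREDICT(B → x T d B B') = { 'x' }
  PREDICT(B → n) = { 'n' }
For B':
  PREDICT(B' → b B) = { 'b' }
  PREDICT(B' → ε) = { $, 'b' }
T has a single production, so nothing to check there.

Conflict found: Predict set conflict for B': { 'b' }
The grammar is NOT LL(1).

Answer: No. Predict set conflict for B': { 'b' }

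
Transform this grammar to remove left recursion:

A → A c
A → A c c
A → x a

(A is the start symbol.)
A → x a A'
A' → c A'
A' → c c A'
A' → ε

A is directly left-recursive. The standard transformation for
  A → A α₁ | ... | A α_m | β₁ | ... | β_n
is
  A  → β₁ A' | ... | β_n A'
  A' → α₁ A' | ... | α_m A' | ε

A → x a becomes A → x a A'
A → A c becomes A' → c A'
A → A c c becomes A' → c c A'
Add A' → ε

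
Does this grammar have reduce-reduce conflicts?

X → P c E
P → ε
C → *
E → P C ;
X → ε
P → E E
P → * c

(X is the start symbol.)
Yes — I0: [P → .] vs [X → .]; I8: [P → .] vs [X → P c E .]; I10: [P → .] vs [P → E E .]

Augment with X' → X and build the canonical LR(0) collection (I0 = CLOSURE({[X' → . X]}), then GOTO on every symbol after a dot until no new states appear). It has 13 states:
  I0: { [E → . P C ;], [P → . * c], [P → . E E], [P → .], [X → . P c E], [X → .], [X' → . X] }  — shift, 2 reduces
  I1: { [P → * . c] }  — shift
  I2: { [E → . P C ;], [P → . * c], [P → . E E], [P → .], [P → E . E] }  — shift, reduce
  I3: { [C → . *], [E → P . C ;], [X → P . c E] }  — shift
  I4: { [X' → X .] }  — accept
  I5: { [C → * .] }  — reduce
  I6: { [E → P C . ;] }  — shift
  I7: { [E → . P C ;], [P → . * c], [P → . E E], [P → .], [X → P c . E] }  — shift, reduce
  I8: { [E → . P C ;], [P → . * c], [P → . E E], [P → .], [P → E . E], [X → P c E .] }  — shift, 2 reduces
  I9: { [C → . *], [E → P . C ;] }  — shift
  I10: { [E → . P C ;], [P → . * c], [P → . E E], [P → .], [P → E . E], [P → E E .] }  — shift, 2 reduces
  I11: { [E → P C ; .] }  — reduce
  I12: { [P → * c .] }  — reduce

I0 contains complete items [P → .], [X → .] — reduce-reduce conflict.
I8 contains complete items [P → .], [X → P c E .] — reduce-reduce conflict.
I10 contains complete items [P → .], [P → E E .] — reduce-reduce conflict.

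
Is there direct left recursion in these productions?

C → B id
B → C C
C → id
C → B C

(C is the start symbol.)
Direct left recursion occurs when N → N α for some non-terminal N (the right-hand side begins with the left-hand side itself).

C → B id: starts with B
B → C C: starts with C
C → id: starts with id
C → B C: starts with B

No direct left recursion found.

Answer: No direct left recursion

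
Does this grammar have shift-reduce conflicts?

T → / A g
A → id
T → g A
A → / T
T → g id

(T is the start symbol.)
No shift-reduce conflicts

A shift-reduce conflict occurs when an LR(0) state has both:
  - a complete (reduce) item [A → α .] (dot at the end), and
  - a shift item [B → β . c γ] (dot before a terminal).

Augment with T' → T and build the canonical LR(0) collection (I0 = CLOSURE({[T' → . T]}), then GOTO on every symbol after a dot until no new states appear). It has 11 states:
  I0: { [T → . / A g], [T → . g A], [T → . g id], [T' → . T] }  — shift
  I1: { [A → . / T], [A → . id], [T → / . A g] }  — shift
  I2: { [T' → T .] }  — accept
  I3: { [A → . / T], [A → . id], [T → g . A], [T → g . id] }  — shift
  I4: { [A → / . T], [T → . / A g], [T → . g A], [T → . g id] }  — shift
  I5: { [T → g A .] }  — reduce
  I6: { [A → id .], [T → g id .] }  — 2 reduces
  I7: { [A → / T .] }  — reduce
  I8: { [T → / A . g] }  — shift
  I9: { [A → id .] }  — reduce
  I10: { [T → / A g .] }  — reduce

No state contains both a complete item and a shift item.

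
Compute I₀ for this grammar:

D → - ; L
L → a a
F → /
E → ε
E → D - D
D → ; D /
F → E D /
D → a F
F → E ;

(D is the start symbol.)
First, augment the grammar with D' → D
I₀ = CLOSURE({ [D' → . D] }):
  [D' → . D] has the dot before D: add [D → . - ; L], [D → . ; D /], [D → . a F]
No further items can be added.

I₀ = { [D → . - ; L], [D → . ; D /], [D → . a F], [D' → . D] }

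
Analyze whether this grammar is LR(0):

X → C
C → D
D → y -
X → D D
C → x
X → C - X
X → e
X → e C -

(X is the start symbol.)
Augment with X' → X and build the canonical LR(0) collection (I0 = CLOSURE({[X' → . X]}), then GOTO on every symbol after a dot until no new states appear). It has 14 states:
  I0: { [C → . D], [C → . x], [D → . y -], [X → . C - X], [X → . C], [X → . D D], [X → . e C -], [X → . e], [X' → . X] }  — shift
  I1: { [X → C . - X], [X → C .] }  — shift, reduce
  I2: { [C → D .], [D → . y -], [X → D . D] }  — shift, reduce
  I3: { [X' → X .] }  — accept
  I4: { [C → . D], [C → . x], [D → . y -], [X → e . C -], [X → e .] }  — shift, reduce
  I5: { [C → x .] }  — reduce
  I6: { [D → y . -] }  — shift
  I7: { [D → y - .] }  — reduce
  I8: { [X → e C . -] }  — shift
  I9: { [C → D .] }  — reduce
  I10: { [X → e C - .] }  — reduce
  I11: { [X → D D .] }  — reduce
  I12: { [C → . D], [C → . x], [D → . y -], [X → . C - X], [X → . C], [X → . D D], [X → . e C -], [X → . e], [X → C - . X] }  — shift
  I13: { [X → C - X .] }  — reduce

Conflict in state I1:
  Shift-reduce conflict between [X → C .] and [X → C . - X]
So the grammar is NOT LR(0).

Answer: No. Shift-reduce conflict between [X → C .] and [X → C . - X]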